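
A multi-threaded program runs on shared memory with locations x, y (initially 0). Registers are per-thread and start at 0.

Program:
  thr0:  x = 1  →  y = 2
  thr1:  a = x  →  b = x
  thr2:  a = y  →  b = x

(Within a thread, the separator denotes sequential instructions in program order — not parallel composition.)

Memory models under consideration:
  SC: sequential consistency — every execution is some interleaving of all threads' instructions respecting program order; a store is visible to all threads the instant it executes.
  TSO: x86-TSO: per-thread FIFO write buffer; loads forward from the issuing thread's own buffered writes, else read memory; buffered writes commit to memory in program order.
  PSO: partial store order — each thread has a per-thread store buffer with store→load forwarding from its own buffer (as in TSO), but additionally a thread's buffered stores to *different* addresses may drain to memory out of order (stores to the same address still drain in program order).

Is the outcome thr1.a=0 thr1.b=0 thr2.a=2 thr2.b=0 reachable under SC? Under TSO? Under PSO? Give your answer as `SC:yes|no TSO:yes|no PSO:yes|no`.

outcome vector order: (thr1.a,thr1.b,thr2.a,thr2.b)
under SC → 0/0/0/0 0/0/0/1 0/0/2/1 0/1/0/0 0/1/0/1 0/1/2/1 1/1/0/0 1/1/0/1 1/1/2/1
under TSO → 0/0/0/0 0/0/0/1 0/0/2/1 0/1/0/0 0/1/0/1 0/1/2/1 1/1/0/0 1/1/0/1 1/1/2/1
under PSO → 0/0/0/0 0/0/0/1 0/0/2/0 0/0/2/1 0/1/0/0 0/1/0/1 0/1/2/0 0/1/2/1 1/1/0/0 1/1/0/1 1/1/2/0 1/1/2/1
target 0/0/2/0 ∈ {PSO}

SC:no TSO:no PSO:yes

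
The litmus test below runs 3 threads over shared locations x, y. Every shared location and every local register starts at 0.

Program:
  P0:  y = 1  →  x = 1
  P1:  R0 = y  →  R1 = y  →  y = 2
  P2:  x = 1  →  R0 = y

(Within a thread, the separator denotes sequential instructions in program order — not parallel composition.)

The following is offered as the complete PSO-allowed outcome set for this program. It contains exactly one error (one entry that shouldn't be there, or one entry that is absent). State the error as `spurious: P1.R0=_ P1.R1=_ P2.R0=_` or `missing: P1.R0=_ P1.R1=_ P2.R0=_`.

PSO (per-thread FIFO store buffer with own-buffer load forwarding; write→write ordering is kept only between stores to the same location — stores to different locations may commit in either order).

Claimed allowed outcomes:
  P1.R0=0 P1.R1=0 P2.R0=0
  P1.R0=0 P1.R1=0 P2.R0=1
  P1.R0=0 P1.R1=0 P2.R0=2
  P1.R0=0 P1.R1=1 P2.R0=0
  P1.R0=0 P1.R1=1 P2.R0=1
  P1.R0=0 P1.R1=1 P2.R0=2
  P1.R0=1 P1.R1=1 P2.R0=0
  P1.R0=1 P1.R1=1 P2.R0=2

outcome vector order: (P1.R0,P1.R1,P2.R0)
under PSO → (0,0,0); (0,0,1); (0,0,2); (0,1,0); (0,1,1); (0,1,2); (1,1,0); (1,1,1); (1,1,2)
PSO∖claimed = {(1,1,1)}

missing: P1.R0=1 P1.R1=1 P2.R0=1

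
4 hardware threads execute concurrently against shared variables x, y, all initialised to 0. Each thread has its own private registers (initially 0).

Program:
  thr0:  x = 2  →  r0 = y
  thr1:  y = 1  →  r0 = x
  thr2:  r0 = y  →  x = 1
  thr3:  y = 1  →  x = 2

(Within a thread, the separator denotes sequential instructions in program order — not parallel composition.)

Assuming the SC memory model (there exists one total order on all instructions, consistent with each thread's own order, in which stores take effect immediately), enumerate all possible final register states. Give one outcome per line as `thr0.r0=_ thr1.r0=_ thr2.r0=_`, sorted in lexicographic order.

thr0.r0=0 thr1.r0=1 thr2.r0=0
thr0.r0=0 thr1.r0=1 thr2.r0=1
thr0.r0=0 thr1.r0=2 thr2.r0=0
thr0.r0=0 thr1.r0=2 thr2.r0=1
thr0.r0=1 thr1.r0=0 thr2.r0=0
thr0.r0=1 thr1.r0=0 thr2.r0=1
thr0.r0=1 thr1.r0=1 thr2.r0=0
thr0.r0=1 thr1.r0=1 thr2.r0=1
thr0.r0=1 thr1.r0=2 thr2.r0=0
thr0.r0=1 thr1.r0=2 thr2.r0=1

outcome vector order: (thr0.r0,thr1.r0,thr2.r0)
|SC outcomes| = 10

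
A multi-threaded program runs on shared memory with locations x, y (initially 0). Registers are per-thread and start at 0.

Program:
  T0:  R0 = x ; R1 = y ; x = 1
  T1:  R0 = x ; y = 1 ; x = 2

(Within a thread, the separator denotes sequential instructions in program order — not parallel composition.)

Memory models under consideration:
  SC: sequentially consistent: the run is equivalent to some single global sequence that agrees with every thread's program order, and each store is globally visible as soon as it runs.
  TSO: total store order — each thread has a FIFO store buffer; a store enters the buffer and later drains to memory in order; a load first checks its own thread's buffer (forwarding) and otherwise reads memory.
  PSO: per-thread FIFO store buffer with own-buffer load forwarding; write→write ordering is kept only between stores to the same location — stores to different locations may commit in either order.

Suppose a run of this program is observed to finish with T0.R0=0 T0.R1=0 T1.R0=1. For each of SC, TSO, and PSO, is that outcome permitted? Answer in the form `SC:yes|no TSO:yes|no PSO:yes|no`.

outcome vector order: (T0.R0,T0.R1,T1.R0)
under SC → 000, 001, 010, 210
under TSO → 000, 001, 010, 210
under PSO → 000, 001, 010, 200, 210
target 001 ∈ {SC,TSO,PSO}

SC:yes TSO:yes PSO:yes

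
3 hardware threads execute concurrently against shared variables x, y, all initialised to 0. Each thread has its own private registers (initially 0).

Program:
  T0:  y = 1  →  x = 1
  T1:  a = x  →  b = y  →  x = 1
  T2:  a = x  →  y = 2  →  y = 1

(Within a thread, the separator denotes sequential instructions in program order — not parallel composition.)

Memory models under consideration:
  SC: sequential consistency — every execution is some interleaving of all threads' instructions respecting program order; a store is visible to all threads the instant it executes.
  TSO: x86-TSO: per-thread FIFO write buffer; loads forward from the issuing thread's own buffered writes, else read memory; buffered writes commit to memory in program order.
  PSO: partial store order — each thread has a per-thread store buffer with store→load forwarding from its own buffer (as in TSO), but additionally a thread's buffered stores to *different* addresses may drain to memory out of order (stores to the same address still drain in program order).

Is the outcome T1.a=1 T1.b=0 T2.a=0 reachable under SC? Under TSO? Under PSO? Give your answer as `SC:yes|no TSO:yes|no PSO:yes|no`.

SC:no TSO:no PSO:yes

outcome vector order: (T1.a,T1.b,T2.a)
SC (10): (0,0,0); (0,0,1); (0,1,0); (0,1,1); (0,2,0); (0,2,1); (1,1,0); (1,1,1); (1,2,0); (1,2,1)
TSO (10): (0,0,0); (0,0,1); (0,1,0); (0,1,1); (0,2,0); (0,2,1); (1,1,0); (1,1,1); (1,2,0); (1,2,1)
PSO (12): (0,0,0); (0,0,1); (0,1,0); (0,1,1); (0,2,0); (0,2,1); (1,0,0); (1,0,1); (1,1,0); (1,1,1); (1,2,0); (1,2,1)
target (1,0,0) ∈ {PSO}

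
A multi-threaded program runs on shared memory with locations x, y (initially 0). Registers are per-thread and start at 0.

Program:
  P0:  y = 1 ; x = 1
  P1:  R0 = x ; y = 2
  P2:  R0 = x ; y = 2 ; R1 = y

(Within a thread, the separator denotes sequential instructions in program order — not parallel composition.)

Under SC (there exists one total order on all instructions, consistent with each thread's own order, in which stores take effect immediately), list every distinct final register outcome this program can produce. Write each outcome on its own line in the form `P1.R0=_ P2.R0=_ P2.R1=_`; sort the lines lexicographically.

outcome vector order: (P1.R0,P2.R0,P2.R1)
|SC outcomes| = 6

P1.R0=0 P2.R0=0 P2.R1=1
P1.R0=0 P2.R0=0 P2.R1=2
P1.R0=0 P2.R0=1 P2.R1=2
P1.R0=1 P2.R0=0 P2.R1=1
P1.R0=1 P2.R0=0 P2.R1=2
P1.R0=1 P2.R0=1 P2.R1=2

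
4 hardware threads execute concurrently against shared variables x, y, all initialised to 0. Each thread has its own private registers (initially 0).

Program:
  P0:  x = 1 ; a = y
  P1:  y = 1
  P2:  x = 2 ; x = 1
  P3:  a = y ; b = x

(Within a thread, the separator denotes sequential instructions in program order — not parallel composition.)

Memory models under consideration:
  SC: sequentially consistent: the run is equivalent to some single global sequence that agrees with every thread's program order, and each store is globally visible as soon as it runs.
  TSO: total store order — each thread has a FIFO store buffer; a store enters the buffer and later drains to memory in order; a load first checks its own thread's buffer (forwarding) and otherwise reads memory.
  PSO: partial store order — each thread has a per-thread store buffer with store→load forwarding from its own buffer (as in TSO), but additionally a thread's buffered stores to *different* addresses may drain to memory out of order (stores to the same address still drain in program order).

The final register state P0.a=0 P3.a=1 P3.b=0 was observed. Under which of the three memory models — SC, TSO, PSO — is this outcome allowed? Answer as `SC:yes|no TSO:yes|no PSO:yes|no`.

outcome vector order: (P0.a,P3.a,P3.b)
under SC → (0,0,0) (0,0,1) (0,0,2) (0,1,1) (0,1,2) (1,0,0) (1,0,1) (1,0,2) (1,1,0) (1,1,1) (1,1,2)
under TSO → (0,0,0) (0,0,1) (0,0,2) (0,1,0) (0,1,1) (0,1,2) (1,0,0) (1,0,1) (1,0,2) (1,1,0) (1,1,1) (1,1,2)
under PSO → (0,0,0) (0,0,1) (0,0,2) (0,1,0) (0,1,1) (0,1,2) (1,0,0) (1,0,1) (1,0,2) (1,1,0) (1,1,1) (1,1,2)
target (0,1,0) ∈ {TSO,PSO}

SC:no TSO:yes PSO:yes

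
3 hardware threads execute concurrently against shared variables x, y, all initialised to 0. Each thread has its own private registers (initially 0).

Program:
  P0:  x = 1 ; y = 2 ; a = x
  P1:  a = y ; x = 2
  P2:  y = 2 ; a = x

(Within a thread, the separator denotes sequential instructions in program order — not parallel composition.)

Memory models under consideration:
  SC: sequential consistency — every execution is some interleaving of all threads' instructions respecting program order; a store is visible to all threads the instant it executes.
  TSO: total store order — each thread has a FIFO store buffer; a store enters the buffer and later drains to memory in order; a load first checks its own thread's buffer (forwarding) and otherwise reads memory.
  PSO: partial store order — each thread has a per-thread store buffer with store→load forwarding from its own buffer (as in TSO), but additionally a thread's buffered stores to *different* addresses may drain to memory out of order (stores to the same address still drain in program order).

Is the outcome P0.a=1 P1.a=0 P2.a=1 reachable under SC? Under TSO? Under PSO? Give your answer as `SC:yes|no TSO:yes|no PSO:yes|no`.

SC:yes TSO:yes PSO:yes

outcome vector order: (P0.a,P1.a,P2.a)
SC (12): <1 0 0> <1 0 1> <1 0 2> <1 2 0> <1 2 1> <1 2 2> <2 0 0> <2 0 1> <2 0 2> <2 2 0> <2 2 1> <2 2 2>
TSO (12): <1 0 0> <1 0 1> <1 0 2> <1 2 0> <1 2 1> <1 2 2> <2 0 0> <2 0 1> <2 0 2> <2 2 0> <2 2 1> <2 2 2>
PSO (12): <1 0 0> <1 0 1> <1 0 2> <1 2 0> <1 2 1> <1 2 2> <2 0 0> <2 0 1> <2 0 2> <2 2 0> <2 2 1> <2 2 2>
target <1 0 1> ∈ {SC,TSO,PSO}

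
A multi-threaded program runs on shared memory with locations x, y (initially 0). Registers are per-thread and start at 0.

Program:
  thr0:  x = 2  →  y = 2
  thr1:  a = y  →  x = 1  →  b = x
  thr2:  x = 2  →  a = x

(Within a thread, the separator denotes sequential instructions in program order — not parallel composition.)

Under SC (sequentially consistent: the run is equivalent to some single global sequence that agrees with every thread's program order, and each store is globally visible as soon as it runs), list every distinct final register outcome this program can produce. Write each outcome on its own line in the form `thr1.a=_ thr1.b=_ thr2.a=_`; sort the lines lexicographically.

outcome vector order: (thr1.a,thr1.b,thr2.a)
|SC outcomes| = 7

thr1.a=0 thr1.b=1 thr2.a=1
thr1.a=0 thr1.b=1 thr2.a=2
thr1.a=0 thr1.b=2 thr2.a=1
thr1.a=0 thr1.b=2 thr2.a=2
thr1.a=2 thr1.b=1 thr2.a=1
thr1.a=2 thr1.b=1 thr2.a=2
thr1.a=2 thr1.b=2 thr2.a=2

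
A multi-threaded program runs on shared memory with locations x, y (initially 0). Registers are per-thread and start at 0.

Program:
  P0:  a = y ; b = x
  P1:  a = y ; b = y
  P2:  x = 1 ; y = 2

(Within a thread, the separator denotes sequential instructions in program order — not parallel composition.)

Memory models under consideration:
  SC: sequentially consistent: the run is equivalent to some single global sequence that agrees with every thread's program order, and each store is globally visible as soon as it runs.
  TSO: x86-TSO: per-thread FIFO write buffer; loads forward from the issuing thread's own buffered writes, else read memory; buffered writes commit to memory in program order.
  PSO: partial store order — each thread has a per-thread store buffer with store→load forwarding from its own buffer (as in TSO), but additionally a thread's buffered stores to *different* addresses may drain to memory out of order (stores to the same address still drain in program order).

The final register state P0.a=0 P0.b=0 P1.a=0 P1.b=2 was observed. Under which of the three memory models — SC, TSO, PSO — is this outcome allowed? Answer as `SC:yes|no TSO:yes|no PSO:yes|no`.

outcome vector order: (P0.a,P0.b,P1.a,P1.b)
[SC] allowed = {0/0/0/0; 0/0/0/2; 0/0/2/2; 0/1/0/0; 0/1/0/2; 0/1/2/2; 2/1/0/0; 2/1/0/2; 2/1/2/2}
[TSO] allowed = {0/0/0/0; 0/0/0/2; 0/0/2/2; 0/1/0/0; 0/1/0/2; 0/1/2/2; 2/1/0/0; 2/1/0/2; 2/1/2/2}
[PSO] allowed = {0/0/0/0; 0/0/0/2; 0/0/2/2; 0/1/0/0; 0/1/0/2; 0/1/2/2; 2/0/0/0; 2/0/0/2; 2/0/2/2; 2/1/0/0; 2/1/0/2; 2/1/2/2}
target 0/0/0/2 ∈ {SC,TSO,PSO}

SC:yes TSO:yes PSO:yes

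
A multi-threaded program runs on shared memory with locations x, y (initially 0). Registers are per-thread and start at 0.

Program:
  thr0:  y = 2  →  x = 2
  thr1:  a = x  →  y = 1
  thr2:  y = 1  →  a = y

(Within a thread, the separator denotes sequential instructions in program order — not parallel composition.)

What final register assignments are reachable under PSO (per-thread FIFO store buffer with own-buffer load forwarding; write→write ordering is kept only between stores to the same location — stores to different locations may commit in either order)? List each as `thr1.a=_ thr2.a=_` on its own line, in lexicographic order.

outcome vector order: (thr1.a,thr2.a)
|PSO outcomes| = 4

thr1.a=0 thr2.a=1
thr1.a=0 thr2.a=2
thr1.a=2 thr2.a=1
thr1.a=2 thr2.a=2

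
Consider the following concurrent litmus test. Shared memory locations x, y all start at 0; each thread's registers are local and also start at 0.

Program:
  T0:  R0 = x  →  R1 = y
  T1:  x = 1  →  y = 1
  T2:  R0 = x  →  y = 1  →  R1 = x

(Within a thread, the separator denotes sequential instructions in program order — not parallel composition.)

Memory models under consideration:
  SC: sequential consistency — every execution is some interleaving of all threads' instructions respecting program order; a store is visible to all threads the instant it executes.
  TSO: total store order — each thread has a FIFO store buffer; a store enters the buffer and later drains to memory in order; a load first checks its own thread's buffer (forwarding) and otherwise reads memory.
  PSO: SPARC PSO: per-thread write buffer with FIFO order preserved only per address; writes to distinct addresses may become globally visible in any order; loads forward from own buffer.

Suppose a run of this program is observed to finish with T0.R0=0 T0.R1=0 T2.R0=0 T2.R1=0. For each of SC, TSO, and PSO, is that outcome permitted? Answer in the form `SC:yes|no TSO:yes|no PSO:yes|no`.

outcome vector order: (T0.R0,T0.R1,T2.R0,T2.R1)
SC: 11 outcomes — {0000; 0001; 0011; 0100; 0101; 0111; 1001; 1011; 1100; 1101; 1111}
TSO: 12 outcomes — {0000; 0001; 0011; 0100; 0101; 0111; 1000; 1001; 1011; 1100; 1101; 1111}
PSO: 12 outcomes — {0000; 0001; 0011; 0100; 0101; 0111; 1000; 1001; 1011; 1100; 1101; 1111}
target 0000 ∈ {SC,TSO,PSO}

SC:yes TSO:yes PSO:yes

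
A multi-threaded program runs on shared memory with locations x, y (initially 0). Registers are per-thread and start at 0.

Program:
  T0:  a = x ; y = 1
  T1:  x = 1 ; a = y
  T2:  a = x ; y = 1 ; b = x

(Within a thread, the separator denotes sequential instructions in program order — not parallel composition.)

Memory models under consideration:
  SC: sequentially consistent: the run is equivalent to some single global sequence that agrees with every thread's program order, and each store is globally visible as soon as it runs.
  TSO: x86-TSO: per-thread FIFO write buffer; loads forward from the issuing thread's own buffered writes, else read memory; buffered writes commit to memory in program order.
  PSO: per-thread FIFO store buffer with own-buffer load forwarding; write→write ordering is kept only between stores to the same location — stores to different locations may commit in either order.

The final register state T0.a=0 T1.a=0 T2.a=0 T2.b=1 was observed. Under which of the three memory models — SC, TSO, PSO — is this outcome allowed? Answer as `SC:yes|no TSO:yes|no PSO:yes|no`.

outcome vector order: (T0.a,T1.a,T2.a,T2.b)
[SC] allowed = {<0 0 0 1>; <0 0 1 1>; <0 1 0 0>; <0 1 0 1>; <0 1 1 1>; <1 0 0 1>; <1 0 1 1>; <1 1 0 0>; <1 1 0 1>; <1 1 1 1>}
[TSO] allowed = {<0 0 0 0>; <0 0 0 1>; <0 0 1 1>; <0 1 0 0>; <0 1 0 1>; <0 1 1 1>; <1 0 0 0>; <1 0 0 1>; <1 0 1 1>; <1 1 0 0>; <1 1 0 1>; <1 1 1 1>}
[PSO] allowed = {<0 0 0 0>; <0 0 0 1>; <0 0 1 1>; <0 1 0 0>; <0 1 0 1>; <0 1 1 1>; <1 0 0 0>; <1 0 0 1>; <1 0 1 1>; <1 1 0 0>; <1 1 0 1>; <1 1 1 1>}
target <0 0 0 1> ∈ {SC,TSO,PSO}

SC:yes TSO:yes PSO:yes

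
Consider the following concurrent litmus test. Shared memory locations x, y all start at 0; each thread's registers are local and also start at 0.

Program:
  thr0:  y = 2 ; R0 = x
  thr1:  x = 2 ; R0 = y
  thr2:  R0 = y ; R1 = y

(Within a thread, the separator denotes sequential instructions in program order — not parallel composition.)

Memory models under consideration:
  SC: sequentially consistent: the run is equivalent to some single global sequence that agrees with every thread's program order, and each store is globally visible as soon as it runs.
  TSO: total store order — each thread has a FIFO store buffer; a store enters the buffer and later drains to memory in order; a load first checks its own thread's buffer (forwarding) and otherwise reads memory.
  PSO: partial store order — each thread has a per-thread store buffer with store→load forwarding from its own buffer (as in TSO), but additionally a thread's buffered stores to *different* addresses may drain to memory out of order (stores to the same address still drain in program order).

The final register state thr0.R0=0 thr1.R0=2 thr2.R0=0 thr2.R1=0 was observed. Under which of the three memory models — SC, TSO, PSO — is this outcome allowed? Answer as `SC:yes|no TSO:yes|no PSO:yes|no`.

outcome vector order: (thr0.R0,thr1.R0,thr2.R0,thr2.R1)
SC: 9 outcomes — {0/2/0/0 0/2/0/2 0/2/2/2 2/0/0/0 2/0/0/2 2/0/2/2 2/2/0/0 2/2/0/2 2/2/2/2}
TSO: 12 outcomes — {0/0/0/0 0/0/0/2 0/0/2/2 0/2/0/0 0/2/0/2 0/2/2/2 2/0/0/0 2/0/0/2 2/0/2/2 2/2/0/0 2/2/0/2 2/2/2/2}
PSO: 12 outcomes — {0/0/0/0 0/0/0/2 0/0/2/2 0/2/0/0 0/2/0/2 0/2/2/2 2/0/0/0 2/0/0/2 2/0/2/2 2/2/0/0 2/2/0/2 2/2/2/2}
target 0/2/0/0 ∈ {SC,TSO,PSO}

SC:yes TSO:yes PSO:yes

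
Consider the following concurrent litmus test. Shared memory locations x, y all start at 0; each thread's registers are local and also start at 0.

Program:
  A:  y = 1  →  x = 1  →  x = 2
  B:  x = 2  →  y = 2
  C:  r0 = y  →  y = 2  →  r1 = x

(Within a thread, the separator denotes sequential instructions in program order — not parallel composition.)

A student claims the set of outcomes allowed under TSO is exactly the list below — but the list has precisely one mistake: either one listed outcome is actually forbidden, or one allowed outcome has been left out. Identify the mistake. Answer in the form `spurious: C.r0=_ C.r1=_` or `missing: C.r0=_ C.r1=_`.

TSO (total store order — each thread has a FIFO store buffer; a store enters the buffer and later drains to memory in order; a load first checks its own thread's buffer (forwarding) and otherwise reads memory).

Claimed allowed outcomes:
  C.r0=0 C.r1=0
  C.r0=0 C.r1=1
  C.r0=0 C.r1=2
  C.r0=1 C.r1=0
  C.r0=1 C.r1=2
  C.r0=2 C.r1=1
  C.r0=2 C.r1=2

outcome vector order: (C.r0,C.r1)
under TSO → 00 01 02 10 11 12 21 22
TSO∖claimed = {11}

missing: C.r0=1 C.r1=1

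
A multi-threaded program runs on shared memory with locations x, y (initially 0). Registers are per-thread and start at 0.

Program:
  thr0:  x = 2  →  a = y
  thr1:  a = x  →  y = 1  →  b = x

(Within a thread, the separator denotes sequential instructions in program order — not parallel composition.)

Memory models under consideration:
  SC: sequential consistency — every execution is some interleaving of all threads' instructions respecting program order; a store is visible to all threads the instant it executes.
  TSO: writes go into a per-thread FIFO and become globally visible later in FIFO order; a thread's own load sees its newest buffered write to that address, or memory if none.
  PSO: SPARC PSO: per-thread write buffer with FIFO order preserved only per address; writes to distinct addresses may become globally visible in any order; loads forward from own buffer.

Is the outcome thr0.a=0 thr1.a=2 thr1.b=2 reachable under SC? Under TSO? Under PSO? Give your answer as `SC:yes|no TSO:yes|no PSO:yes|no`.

outcome vector order: (thr0.a,thr1.a,thr1.b)
SC: 5 outcomes — {(0,0,2); (0,2,2); (1,0,0); (1,0,2); (1,2,2)}
TSO: 6 outcomes — {(0,0,0); (0,0,2); (0,2,2); (1,0,0); (1,0,2); (1,2,2)}
PSO: 6 outcomes — {(0,0,0); (0,0,2); (0,2,2); (1,0,0); (1,0,2); (1,2,2)}
target (0,2,2) ∈ {SC,TSO,PSO}

SC:yes TSO:yes PSO:yes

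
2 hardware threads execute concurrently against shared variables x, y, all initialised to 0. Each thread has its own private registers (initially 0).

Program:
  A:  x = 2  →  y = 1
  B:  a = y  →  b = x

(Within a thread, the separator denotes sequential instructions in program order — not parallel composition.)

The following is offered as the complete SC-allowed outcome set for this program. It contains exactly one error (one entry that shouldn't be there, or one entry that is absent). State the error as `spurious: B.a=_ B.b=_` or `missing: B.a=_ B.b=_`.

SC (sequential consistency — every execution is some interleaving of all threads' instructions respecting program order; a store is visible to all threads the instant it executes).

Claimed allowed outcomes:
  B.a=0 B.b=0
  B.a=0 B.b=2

outcome vector order: (B.a,B.b)
under SC → <0 0>, <0 2>, <1 2>
SC∖claimed = {<1 2>}

missing: B.a=1 B.b=2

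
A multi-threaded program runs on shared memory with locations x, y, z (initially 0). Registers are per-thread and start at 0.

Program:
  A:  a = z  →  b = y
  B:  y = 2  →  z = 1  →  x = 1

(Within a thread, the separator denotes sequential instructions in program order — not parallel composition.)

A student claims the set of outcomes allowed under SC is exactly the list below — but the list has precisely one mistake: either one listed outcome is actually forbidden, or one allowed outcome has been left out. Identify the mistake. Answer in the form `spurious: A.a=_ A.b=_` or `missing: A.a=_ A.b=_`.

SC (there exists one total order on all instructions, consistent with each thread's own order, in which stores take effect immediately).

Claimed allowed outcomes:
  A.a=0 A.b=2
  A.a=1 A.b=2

missing: A.a=0 A.b=0

outcome vector order: (A.a,A.b)
SC (3): <0 0>, <0 2>, <1 2>
SC∖claimed = {<0 0>}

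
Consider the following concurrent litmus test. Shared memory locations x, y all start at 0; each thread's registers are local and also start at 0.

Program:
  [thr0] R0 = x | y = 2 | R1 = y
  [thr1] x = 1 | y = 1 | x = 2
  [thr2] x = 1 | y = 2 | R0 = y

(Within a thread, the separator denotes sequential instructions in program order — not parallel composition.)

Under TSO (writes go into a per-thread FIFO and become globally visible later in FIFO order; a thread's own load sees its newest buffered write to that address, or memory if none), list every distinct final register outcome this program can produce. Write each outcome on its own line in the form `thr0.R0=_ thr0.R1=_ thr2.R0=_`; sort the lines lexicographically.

thr0.R0=0 thr0.R1=1 thr2.R0=1
thr0.R0=0 thr0.R1=1 thr2.R0=2
thr0.R0=0 thr0.R1=2 thr2.R0=1
thr0.R0=0 thr0.R1=2 thr2.R0=2
thr0.R0=1 thr0.R1=1 thr2.R0=1
thr0.R0=1 thr0.R1=1 thr2.R0=2
thr0.R0=1 thr0.R1=2 thr2.R0=1
thr0.R0=1 thr0.R1=2 thr2.R0=2
thr0.R0=2 thr0.R1=2 thr2.R0=1
thr0.R0=2 thr0.R1=2 thr2.R0=2

outcome vector order: (thr0.R0,thr0.R1,thr2.R0)
|TSO outcomes| = 10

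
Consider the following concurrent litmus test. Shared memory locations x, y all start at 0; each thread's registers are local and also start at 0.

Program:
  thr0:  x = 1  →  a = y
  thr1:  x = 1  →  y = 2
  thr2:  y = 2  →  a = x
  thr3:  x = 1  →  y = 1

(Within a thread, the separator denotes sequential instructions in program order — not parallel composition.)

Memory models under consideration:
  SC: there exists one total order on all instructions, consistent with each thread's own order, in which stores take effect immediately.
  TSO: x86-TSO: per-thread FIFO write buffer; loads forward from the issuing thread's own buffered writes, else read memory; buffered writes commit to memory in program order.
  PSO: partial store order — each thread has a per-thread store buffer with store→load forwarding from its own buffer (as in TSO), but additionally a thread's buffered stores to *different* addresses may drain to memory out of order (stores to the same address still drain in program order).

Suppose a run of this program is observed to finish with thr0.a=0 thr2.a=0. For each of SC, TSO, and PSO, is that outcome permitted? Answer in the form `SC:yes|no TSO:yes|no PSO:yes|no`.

SC:no TSO:yes PSO:yes

outcome vector order: (thr0.a,thr2.a)
[SC] allowed = {0/1; 1/0; 1/1; 2/0; 2/1}
[TSO] allowed = {0/0; 0/1; 1/0; 1/1; 2/0; 2/1}
[PSO] allowed = {0/0; 0/1; 1/0; 1/1; 2/0; 2/1}
target 0/0 ∈ {TSO,PSO}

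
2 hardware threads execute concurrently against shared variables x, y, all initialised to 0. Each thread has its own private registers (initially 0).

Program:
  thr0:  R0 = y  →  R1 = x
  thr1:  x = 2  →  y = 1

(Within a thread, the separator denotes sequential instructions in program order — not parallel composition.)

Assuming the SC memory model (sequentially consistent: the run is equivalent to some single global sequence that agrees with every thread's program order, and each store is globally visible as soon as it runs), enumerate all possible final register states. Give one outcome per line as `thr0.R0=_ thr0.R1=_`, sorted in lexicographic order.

outcome vector order: (thr0.R0,thr0.R1)
|SC outcomes| = 3

thr0.R0=0 thr0.R1=0
thr0.R0=0 thr0.R1=2
thr0.R0=1 thr0.R1=2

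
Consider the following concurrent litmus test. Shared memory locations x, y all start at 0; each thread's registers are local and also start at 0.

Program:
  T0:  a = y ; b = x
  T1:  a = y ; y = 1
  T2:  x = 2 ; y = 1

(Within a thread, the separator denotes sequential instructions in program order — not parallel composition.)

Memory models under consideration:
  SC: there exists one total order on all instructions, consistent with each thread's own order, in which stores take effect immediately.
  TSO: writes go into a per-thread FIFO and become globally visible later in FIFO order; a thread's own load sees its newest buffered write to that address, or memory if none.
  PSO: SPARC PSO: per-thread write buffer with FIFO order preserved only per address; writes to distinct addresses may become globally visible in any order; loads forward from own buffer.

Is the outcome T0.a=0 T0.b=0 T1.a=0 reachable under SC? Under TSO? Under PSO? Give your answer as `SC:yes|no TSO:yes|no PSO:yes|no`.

SC:yes TSO:yes PSO:yes

outcome vector order: (T0.a,T0.b,T1.a)
under SC → (0,0,0) (0,0,1) (0,2,0) (0,2,1) (1,0,0) (1,2,0) (1,2,1)
under TSO → (0,0,0) (0,0,1) (0,2,0) (0,2,1) (1,0,0) (1,2,0) (1,2,1)
under PSO → (0,0,0) (0,0,1) (0,2,0) (0,2,1) (1,0,0) (1,0,1) (1,2,0) (1,2,1)
target (0,0,0) ∈ {SC,TSO,PSO}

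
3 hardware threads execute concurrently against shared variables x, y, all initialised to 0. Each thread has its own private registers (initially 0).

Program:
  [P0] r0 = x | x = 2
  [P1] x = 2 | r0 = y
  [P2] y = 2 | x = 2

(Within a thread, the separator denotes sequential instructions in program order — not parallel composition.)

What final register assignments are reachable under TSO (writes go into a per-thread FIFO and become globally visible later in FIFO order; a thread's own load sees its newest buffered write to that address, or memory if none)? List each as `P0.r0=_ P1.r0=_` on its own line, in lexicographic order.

P0.r0=0 P1.r0=0
P0.r0=0 P1.r0=2
P0.r0=2 P1.r0=0
P0.r0=2 P1.r0=2

outcome vector order: (P0.r0,P1.r0)
|TSO outcomes| = 4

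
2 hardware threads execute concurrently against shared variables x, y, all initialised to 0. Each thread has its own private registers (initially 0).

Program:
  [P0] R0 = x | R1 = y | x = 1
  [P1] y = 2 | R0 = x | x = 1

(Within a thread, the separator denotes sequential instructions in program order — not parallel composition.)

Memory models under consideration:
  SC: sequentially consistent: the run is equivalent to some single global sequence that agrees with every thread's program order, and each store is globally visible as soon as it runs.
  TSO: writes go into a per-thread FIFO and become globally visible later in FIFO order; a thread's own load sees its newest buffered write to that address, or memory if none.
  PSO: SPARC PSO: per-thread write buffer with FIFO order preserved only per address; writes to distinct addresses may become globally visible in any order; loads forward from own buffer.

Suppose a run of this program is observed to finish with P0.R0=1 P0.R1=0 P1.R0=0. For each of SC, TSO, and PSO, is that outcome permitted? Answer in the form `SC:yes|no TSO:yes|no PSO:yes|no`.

SC:no TSO:no PSO:yes

outcome vector order: (P0.R0,P0.R1,P1.R0)
SC: 5 outcomes — {000, 001, 020, 021, 120}
TSO: 5 outcomes — {000, 001, 020, 021, 120}
PSO: 6 outcomes — {000, 001, 020, 021, 100, 120}
target 100 ∈ {PSO}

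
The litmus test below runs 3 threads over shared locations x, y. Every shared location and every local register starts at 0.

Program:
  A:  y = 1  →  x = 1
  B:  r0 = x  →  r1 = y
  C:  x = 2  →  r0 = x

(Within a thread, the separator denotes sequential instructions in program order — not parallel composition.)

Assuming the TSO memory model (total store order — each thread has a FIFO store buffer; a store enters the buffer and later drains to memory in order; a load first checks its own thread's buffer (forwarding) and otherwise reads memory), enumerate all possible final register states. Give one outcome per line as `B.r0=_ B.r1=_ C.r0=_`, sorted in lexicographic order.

outcome vector order: (B.r0,B.r1,C.r0)
|TSO outcomes| = 10

B.r0=0 B.r1=0 C.r0=1
B.r0=0 B.r1=0 C.r0=2
B.r0=0 B.r1=1 C.r0=1
B.r0=0 B.r1=1 C.r0=2
B.r0=1 B.r1=1 C.r0=1
B.r0=1 B.r1=1 C.r0=2
B.r0=2 B.r1=0 C.r0=1
B.r0=2 B.r1=0 C.r0=2
B.r0=2 B.r1=1 C.r0=1
B.r0=2 B.r1=1 C.r0=2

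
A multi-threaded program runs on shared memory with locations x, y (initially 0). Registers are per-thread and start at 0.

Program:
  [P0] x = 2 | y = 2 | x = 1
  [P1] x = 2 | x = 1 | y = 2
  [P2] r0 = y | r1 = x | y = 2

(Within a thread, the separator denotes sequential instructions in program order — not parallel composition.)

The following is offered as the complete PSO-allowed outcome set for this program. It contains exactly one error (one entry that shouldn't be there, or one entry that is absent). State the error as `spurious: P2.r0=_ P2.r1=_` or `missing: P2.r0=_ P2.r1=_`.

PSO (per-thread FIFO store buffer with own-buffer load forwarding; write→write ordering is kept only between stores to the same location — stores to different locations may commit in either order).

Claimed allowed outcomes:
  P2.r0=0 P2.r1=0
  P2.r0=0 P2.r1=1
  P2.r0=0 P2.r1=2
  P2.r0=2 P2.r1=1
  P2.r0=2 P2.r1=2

missing: P2.r0=2 P2.r1=0

outcome vector order: (P2.r0,P2.r1)
under PSO → (0,0), (0,1), (0,2), (2,0), (2,1), (2,2)
PSO∖claimed = {(2,0)}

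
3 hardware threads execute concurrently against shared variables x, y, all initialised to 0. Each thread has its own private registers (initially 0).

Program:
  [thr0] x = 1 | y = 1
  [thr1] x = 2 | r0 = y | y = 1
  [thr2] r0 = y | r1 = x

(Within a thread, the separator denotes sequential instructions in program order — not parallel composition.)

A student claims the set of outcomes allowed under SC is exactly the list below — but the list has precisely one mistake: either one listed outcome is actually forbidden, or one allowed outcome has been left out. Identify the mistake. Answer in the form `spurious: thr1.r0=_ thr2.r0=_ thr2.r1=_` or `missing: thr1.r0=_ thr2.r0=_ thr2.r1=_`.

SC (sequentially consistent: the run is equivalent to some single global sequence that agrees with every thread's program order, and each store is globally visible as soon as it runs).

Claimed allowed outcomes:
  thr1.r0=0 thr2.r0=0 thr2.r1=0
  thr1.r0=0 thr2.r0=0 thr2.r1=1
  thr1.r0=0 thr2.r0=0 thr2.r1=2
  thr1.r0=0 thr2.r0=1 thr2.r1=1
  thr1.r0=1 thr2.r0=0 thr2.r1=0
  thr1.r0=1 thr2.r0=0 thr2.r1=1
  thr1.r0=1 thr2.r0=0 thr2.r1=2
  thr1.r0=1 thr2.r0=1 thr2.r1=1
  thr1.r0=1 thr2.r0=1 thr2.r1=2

missing: thr1.r0=0 thr2.r0=1 thr2.r1=2

outcome vector order: (thr1.r0,thr2.r0,thr2.r1)
[SC] allowed = {<0 0 0>; <0 0 1>; <0 0 2>; <0 1 1>; <0 1 2>; <1 0 0>; <1 0 1>; <1 0 2>; <1 1 1>; <1 1 2>}
SC∖claimed = {<0 1 2>}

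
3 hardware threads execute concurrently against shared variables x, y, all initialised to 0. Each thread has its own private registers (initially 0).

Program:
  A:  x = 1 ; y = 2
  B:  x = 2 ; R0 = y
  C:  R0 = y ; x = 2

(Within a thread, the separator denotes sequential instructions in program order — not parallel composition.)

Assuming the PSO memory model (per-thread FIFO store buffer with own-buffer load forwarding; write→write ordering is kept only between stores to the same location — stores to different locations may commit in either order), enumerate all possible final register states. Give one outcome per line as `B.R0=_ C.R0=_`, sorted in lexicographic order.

outcome vector order: (B.R0,C.R0)
|PSO outcomes| = 4

B.R0=0 C.R0=0
B.R0=0 C.R0=2
B.R0=2 C.R0=0
B.R0=2 C.R0=2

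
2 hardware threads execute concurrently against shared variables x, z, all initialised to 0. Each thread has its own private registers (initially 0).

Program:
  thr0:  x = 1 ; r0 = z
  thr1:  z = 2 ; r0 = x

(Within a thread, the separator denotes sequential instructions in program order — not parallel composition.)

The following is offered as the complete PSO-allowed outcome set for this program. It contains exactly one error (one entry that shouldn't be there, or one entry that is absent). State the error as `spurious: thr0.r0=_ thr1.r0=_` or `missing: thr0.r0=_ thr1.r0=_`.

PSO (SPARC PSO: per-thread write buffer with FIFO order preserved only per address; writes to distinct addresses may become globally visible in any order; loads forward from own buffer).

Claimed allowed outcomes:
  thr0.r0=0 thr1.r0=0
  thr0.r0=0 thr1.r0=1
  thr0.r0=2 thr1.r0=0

missing: thr0.r0=2 thr1.r0=1

outcome vector order: (thr0.r0,thr1.r0)
[PSO] allowed = {0/0, 0/1, 2/0, 2/1}
PSO∖claimed = {2/1}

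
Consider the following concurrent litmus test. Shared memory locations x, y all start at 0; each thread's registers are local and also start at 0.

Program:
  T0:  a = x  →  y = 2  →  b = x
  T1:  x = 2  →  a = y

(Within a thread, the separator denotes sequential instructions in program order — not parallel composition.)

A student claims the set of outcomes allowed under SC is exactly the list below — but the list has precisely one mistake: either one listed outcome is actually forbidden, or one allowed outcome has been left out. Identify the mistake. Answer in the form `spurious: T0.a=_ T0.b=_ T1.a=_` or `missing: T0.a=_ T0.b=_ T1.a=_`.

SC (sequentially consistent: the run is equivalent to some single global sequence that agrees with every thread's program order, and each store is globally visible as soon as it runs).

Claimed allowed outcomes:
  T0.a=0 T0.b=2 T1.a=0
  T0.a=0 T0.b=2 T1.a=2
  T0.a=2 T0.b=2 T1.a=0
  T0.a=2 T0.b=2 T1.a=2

outcome vector order: (T0.a,T0.b,T1.a)
under SC → 0/0/2 0/2/0 0/2/2 2/2/0 2/2/2
SC∖claimed = {0/0/2}

missing: T0.a=0 T0.b=0 T1.a=2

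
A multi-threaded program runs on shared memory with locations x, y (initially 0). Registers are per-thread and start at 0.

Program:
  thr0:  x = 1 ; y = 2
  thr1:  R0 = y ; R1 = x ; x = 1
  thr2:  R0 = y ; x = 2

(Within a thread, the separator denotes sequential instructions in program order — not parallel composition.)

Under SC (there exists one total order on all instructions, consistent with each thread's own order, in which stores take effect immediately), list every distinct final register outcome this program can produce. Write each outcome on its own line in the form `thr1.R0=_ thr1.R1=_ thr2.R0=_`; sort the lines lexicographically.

thr1.R0=0 thr1.R1=0 thr2.R0=0
thr1.R0=0 thr1.R1=0 thr2.R0=2
thr1.R0=0 thr1.R1=1 thr2.R0=0
thr1.R0=0 thr1.R1=1 thr2.R0=2
thr1.R0=0 thr1.R1=2 thr2.R0=0
thr1.R0=0 thr1.R1=2 thr2.R0=2
thr1.R0=2 thr1.R1=1 thr2.R0=0
thr1.R0=2 thr1.R1=1 thr2.R0=2
thr1.R0=2 thr1.R1=2 thr2.R0=0
thr1.R0=2 thr1.R1=2 thr2.R0=2

outcome vector order: (thr1.R0,thr1.R1,thr2.R0)
|SC outcomes| = 10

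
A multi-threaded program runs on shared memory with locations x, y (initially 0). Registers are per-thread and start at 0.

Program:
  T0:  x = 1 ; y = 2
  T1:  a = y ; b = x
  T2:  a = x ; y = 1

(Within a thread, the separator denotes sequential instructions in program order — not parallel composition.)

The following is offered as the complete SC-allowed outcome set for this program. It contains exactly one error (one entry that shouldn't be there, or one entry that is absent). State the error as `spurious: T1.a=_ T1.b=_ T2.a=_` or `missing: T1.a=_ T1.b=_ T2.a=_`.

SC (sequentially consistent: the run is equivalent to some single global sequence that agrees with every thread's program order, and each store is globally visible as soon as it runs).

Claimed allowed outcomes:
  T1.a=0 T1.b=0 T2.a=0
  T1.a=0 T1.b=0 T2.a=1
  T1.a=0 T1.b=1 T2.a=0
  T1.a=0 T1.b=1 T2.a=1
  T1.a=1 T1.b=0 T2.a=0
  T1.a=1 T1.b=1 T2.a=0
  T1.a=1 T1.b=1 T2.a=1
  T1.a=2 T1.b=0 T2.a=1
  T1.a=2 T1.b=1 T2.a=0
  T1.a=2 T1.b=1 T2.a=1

spurious: T1.a=2 T1.b=0 T2.a=1

outcome vector order: (T1.a,T1.b,T2.a)
SC (9): (0,0,0) (0,0,1) (0,1,0) (0,1,1) (1,0,0) (1,1,0) (1,1,1) (2,1,0) (2,1,1)
claimed∖SC = {(2,0,1)}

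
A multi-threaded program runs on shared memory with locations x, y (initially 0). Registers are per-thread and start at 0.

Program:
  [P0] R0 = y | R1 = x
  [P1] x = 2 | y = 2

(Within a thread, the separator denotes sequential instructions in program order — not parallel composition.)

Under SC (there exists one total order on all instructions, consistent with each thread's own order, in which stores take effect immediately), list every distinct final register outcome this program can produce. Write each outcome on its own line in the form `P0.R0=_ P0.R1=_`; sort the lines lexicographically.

outcome vector order: (P0.R0,P0.R1)
|SC outcomes| = 3

P0.R0=0 P0.R1=0
P0.R0=0 P0.R1=2
P0.R0=2 P0.R1=2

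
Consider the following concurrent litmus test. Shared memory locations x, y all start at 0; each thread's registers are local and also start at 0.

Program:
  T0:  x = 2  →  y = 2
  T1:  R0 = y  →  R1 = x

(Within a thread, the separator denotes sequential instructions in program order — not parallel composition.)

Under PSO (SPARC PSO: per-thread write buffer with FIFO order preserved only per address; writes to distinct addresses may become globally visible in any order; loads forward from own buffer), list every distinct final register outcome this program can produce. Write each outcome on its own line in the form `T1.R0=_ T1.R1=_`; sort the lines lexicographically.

outcome vector order: (T1.R0,T1.R1)
|PSO outcomes| = 4

T1.R0=0 T1.R1=0
T1.R0=0 T1.R1=2
T1.R0=2 T1.R1=0
T1.R0=2 T1.R1=2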